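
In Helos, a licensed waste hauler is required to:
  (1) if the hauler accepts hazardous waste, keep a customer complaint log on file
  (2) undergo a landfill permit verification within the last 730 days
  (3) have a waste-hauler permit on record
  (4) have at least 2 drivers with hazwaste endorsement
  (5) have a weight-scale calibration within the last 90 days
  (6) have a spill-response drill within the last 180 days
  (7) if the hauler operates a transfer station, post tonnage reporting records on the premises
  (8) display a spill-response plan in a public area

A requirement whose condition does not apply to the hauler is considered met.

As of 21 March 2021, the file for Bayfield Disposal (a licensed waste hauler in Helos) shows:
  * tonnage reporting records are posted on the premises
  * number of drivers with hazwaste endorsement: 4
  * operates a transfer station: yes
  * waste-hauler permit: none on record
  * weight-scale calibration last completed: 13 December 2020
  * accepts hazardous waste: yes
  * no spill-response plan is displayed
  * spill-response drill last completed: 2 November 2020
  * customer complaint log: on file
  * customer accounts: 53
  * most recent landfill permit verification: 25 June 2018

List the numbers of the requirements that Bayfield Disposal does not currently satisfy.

1. condition 'accepts hazardous waste' holds; customer complaint log present → met
2. landfill permit verification 1000 days ago vs limit 730 → not met
3. waste-hauler permit absent → not met
4. drivers with hazwaste endorsement 4 ≥ 2 → met
5. weight-scale calibration 98 days ago vs limit 90 → not met
6. spill-response drill 139 days ago vs limit 180 → met
7. condition 'operates a transfer station' holds; tonnage reporting records present → met
8. spill-response plan absent → not met
Not met: 2, 3, 5, 8

2, 3, 5, 8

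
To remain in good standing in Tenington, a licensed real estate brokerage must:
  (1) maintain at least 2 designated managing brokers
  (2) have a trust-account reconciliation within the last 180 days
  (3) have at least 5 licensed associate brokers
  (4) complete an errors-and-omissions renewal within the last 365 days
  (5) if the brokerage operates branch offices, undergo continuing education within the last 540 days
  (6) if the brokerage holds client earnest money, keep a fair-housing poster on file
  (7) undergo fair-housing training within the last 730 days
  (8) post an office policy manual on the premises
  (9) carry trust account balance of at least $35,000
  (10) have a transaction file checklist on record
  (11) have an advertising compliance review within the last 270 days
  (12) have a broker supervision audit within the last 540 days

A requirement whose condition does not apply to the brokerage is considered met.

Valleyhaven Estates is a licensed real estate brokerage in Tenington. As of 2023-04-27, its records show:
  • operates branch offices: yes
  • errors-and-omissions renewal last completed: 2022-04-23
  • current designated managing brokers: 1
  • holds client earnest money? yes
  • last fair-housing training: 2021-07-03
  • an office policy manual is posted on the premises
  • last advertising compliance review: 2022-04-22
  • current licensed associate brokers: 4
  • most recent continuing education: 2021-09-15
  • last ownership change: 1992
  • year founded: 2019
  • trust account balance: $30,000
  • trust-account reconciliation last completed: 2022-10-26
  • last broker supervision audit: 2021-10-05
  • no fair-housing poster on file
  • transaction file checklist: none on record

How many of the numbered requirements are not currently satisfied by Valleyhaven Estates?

1. designated managing brokers 1 < 2 → not met
2. trust-account reconciliation 183 days ago vs limit 180 → not met
3. licensed associate brokers 4 < 5 → not met
4. errors-and-omissions renewal 369 days ago vs limit 365 → not met
5. condition 'operates branch offices' holds; continuing education 589 days ago vs limit 540 → not met
6. condition 'holds client earnest money' holds; fair-housing poster absent → not met
7. fair-housing training 663 days ago vs limit 730 → met
8. office policy manual present → met
9. trust account balance $30,000 < $35,000 → not met
10. transaction file checklist absent → not met
11. advertising compliance review 370 days ago vs limit 270 → not met
12. broker supervision audit 569 days ago vs limit 540 → not met
Not met: 10 of 12

10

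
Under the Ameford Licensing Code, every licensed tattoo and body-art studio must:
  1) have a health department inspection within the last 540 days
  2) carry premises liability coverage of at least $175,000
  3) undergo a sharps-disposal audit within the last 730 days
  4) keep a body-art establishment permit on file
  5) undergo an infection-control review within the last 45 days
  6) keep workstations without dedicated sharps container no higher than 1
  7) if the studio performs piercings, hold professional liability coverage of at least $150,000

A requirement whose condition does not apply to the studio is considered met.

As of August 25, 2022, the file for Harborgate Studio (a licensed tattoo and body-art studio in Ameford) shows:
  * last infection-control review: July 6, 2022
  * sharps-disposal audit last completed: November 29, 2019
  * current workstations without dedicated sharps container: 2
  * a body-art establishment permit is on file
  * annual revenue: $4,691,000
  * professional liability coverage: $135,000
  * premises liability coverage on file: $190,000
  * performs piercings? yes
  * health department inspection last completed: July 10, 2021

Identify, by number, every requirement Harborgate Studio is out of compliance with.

1. health department inspection 411 days ago vs limit 540 → met
2. premises liability coverage $190,000 ≥ $175,000 → met
3. sharps-disposal audit 1000 days ago vs limit 730 → not met
4. body-art establishment permit present → met
5. infection-control review 50 days ago vs limit 45 → not met
6. workstations without dedicated sharps container 2 > 1 → not met
7. condition 'performs piercings' holds; professional liability coverage $135,000 < $150,000 → not met
Not met: 3, 5, 6, 7

3, 5, 6, 7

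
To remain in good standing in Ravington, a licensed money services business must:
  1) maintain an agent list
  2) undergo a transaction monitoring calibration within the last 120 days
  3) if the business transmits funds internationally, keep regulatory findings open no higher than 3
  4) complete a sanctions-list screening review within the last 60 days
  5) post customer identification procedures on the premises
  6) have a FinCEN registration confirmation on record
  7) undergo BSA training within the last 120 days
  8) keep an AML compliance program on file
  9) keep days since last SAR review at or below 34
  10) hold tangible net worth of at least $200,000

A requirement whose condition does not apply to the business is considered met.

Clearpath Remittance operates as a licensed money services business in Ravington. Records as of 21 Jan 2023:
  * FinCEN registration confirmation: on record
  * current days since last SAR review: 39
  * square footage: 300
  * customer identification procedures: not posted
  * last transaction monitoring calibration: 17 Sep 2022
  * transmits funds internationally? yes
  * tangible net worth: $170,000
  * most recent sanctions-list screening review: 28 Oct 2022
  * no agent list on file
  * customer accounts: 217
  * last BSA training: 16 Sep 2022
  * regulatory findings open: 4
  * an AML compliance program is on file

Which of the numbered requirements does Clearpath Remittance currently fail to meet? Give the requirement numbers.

1. agent list absent → not met
2. transaction monitoring calibration 126 days ago vs limit 120 → not met
3. condition 'transmits funds internationally' holds; regulatory findings open 4 > 3 → not met
4. sanctions-list screening review 85 days ago vs limit 60 → not met
5. customer identification procedures absent → not met
6. FinCEN registration confirmation present → met
7. BSA training 127 days ago vs limit 120 → not met
8. AML compliance program present → met
9. days since last SAR review 39 > 34 → not met
10. tangible net worth $170,000 < $200,000 → not met
Not met: 1, 2, 3, 4, 5, 7, 9, 10

1, 2, 3, 4, 5, 7, 9, 10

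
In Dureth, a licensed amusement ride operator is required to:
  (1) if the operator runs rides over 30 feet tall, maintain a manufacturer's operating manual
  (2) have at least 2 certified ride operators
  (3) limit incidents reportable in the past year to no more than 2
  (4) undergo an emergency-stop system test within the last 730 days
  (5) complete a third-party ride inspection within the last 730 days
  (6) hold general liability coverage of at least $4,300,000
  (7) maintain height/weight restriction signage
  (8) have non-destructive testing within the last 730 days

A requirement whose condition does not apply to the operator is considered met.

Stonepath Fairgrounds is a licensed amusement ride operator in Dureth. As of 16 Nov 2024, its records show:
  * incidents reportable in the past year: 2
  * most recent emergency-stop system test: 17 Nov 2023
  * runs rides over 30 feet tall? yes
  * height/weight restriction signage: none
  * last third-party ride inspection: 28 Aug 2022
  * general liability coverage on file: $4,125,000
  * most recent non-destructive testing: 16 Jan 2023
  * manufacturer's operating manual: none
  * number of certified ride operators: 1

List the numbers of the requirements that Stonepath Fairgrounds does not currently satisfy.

1, 2, 5, 6, 7

1. condition 'runs rides over 30 feet tall' holds; manufacturer's operating manual absent → not met
2. certified ride operators 1 < 2 → not met
3. incidents reportable in the past year 2 ≤ 2 → met
4. emergency-stop system test 365 days ago vs limit 730 → met
5. third-party ride inspection 811 days ago vs limit 730 → not met
6. general liability coverage $4,125,000 < $4,300,000 → not met
7. height/weight restriction signage absent → not met
8. non-destructive testing 670 days ago vs limit 730 → met
Not met: 1, 2, 5, 6, 7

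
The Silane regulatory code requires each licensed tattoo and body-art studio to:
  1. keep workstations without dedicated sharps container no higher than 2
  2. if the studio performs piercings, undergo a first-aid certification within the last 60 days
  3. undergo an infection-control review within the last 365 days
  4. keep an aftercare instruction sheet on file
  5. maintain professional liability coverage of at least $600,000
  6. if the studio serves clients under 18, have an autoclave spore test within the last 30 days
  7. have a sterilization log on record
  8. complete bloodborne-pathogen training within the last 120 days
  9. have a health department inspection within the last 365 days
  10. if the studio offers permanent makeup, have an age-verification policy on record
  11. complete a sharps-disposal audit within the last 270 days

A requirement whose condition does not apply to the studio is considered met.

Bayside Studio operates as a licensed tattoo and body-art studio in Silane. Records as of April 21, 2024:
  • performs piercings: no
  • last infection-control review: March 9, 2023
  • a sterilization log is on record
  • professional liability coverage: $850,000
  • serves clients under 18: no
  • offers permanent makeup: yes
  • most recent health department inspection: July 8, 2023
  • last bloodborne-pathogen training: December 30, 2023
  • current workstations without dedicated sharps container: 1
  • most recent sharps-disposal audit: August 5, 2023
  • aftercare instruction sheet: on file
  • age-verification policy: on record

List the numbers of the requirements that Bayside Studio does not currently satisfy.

1. workstations without dedicated sharps container 1 ≤ 2 → met
2. condition 'performs piercings' does not hold → requirement n/a → met
3. infection-control review 409 days ago vs limit 365 → not met
4. aftercare instruction sheet present → met
5. professional liability coverage $850,000 ≥ $600,000 → met
6. condition 'serves clients under 18' does not hold → requirement n/a → met
7. sterilization log present → met
8. bloodborne-pathogen training 113 days ago vs limit 120 → met
9. health department inspection 288 days ago vs limit 365 → met
10. condition 'offers permanent makeup' holds; age-verification policy present → met
11. sharps-disposal audit 260 days ago vs limit 270 → met
Not met: 3

3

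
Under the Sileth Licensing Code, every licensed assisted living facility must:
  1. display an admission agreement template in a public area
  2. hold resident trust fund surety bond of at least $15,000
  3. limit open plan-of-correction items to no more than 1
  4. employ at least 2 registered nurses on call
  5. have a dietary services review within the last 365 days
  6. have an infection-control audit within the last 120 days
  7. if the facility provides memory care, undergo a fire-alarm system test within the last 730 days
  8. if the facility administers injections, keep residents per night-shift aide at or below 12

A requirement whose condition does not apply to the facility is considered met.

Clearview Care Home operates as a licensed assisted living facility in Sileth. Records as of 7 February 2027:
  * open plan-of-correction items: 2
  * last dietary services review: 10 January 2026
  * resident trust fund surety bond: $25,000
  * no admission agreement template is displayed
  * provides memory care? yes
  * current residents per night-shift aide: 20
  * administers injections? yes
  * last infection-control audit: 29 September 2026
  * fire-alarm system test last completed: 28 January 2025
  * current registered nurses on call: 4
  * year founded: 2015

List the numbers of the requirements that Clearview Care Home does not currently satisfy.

1, 3, 5, 6, 7, 8

1. admission agreement template absent → not met
2. resident trust fund surety bond $25,000 ≥ $15,000 → met
3. open plan-of-correction items 2 > 1 → not met
4. registered nurses on call 4 ≥ 2 → met
5. dietary services review 393 days ago vs limit 365 → not met
6. infection-control audit 131 days ago vs limit 120 → not met
7. condition 'provides memory care' holds; fire-alarm system test 740 days ago vs limit 730 → not met
8. condition 'administers injections' holds; residents per night-shift aide 20 > 12 → not met
Not met: 1, 3, 5, 6, 7, 8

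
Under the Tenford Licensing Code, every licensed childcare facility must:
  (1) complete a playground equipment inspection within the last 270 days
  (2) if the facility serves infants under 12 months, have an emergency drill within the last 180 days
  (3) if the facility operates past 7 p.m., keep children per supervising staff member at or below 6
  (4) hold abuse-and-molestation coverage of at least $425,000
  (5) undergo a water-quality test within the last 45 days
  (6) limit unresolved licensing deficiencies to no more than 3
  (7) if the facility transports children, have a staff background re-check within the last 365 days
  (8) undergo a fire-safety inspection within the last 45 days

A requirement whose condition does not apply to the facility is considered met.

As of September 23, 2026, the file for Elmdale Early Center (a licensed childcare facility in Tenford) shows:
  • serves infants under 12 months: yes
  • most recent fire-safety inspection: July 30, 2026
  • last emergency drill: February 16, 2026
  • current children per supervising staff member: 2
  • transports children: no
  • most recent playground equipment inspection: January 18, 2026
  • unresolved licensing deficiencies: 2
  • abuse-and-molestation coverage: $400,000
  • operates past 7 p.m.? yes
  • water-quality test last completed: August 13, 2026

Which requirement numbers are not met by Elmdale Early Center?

1. playground equipment inspection 248 days ago vs limit 270 → met
2. condition 'serves infants under 12 months' holds; emergency drill 219 days ago vs limit 180 → not met
3. condition 'operates past 7 p.m.' holds; children per supervising staff member 2 ≤ 6 → met
4. abuse-and-molestation coverage $400,000 < $425,000 → not met
5. water-quality test 41 days ago vs limit 45 → met
6. unresolved licensing deficiencies 2 ≤ 3 → met
7. condition 'transports children' does not hold → requirement n/a → met
8. fire-safety inspection 55 days ago vs limit 45 → not met
Not met: 2, 4, 8

2, 4, 8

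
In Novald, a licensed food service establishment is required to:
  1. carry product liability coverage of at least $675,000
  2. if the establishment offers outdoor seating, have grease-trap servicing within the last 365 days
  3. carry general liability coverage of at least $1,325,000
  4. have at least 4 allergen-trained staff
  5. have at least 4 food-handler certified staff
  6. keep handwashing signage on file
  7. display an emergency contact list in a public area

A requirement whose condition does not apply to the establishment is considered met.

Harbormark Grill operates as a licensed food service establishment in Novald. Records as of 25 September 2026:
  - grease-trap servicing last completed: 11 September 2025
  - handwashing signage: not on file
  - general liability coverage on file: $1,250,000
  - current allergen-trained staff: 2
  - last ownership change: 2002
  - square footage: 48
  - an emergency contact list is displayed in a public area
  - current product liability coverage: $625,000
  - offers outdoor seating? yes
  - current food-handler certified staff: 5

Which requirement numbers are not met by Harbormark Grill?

1. product liability coverage $625,000 < $675,000 → not met
2. condition 'offers outdoor seating' holds; grease-trap servicing 379 days ago vs limit 365 → not met
3. general liability coverage $1,250,000 < $1,325,000 → not met
4. allergen-trained staff 2 < 4 → not met
5. food-handler certified staff 5 ≥ 4 → met
6. handwashing signage absent → not met
7. emergency contact list present → met
Not met: 1, 2, 3, 4, 6

1, 2, 3, 4, 6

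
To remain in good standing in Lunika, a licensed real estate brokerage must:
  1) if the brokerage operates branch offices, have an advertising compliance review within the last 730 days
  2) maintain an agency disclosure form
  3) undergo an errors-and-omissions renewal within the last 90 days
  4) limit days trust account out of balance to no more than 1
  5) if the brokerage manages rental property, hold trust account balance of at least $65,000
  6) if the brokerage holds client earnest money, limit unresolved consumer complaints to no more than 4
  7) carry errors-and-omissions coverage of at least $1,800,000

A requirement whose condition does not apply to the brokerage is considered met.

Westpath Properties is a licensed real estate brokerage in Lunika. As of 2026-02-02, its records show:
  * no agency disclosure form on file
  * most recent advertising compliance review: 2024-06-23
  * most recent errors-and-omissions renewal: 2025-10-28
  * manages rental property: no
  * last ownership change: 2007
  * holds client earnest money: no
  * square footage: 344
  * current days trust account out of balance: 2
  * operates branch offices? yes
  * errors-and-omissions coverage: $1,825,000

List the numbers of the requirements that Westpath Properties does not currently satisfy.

2, 3, 4

1. condition 'operates branch offices' holds; advertising compliance review 589 days ago vs limit 730 → met
2. agency disclosure form absent → not met
3. errors-and-omissions renewal 97 days ago vs limit 90 → not met
4. days trust account out of balance 2 > 1 → not met
5. condition 'manages rental property' does not hold → requirement n/a → met
6. condition 'holds client earnest money' does not hold → requirement n/a → met
7. errors-and-omissions coverage $1,825,000 ≥ $1,800,000 → met
Not met: 2, 3, 4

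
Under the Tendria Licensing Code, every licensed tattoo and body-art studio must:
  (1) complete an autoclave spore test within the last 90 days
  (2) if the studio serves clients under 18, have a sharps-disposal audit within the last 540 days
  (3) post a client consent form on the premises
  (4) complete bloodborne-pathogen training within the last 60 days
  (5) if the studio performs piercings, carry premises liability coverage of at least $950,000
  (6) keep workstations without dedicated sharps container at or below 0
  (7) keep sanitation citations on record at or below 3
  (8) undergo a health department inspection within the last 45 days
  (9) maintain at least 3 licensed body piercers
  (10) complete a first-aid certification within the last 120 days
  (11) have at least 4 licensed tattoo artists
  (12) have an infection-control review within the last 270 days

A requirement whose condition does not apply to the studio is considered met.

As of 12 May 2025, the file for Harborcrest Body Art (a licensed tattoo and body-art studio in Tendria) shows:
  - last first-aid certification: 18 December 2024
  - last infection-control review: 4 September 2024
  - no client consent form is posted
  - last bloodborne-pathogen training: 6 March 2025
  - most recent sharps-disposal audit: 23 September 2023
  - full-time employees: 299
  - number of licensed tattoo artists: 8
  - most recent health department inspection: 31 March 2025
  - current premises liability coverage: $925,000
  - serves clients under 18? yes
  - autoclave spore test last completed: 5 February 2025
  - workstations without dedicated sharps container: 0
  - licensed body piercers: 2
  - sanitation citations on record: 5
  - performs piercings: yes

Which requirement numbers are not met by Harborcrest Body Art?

1. autoclave spore test 96 days ago vs limit 90 → not met
2. condition 'serves clients under 18' holds; sharps-disposal audit 597 days ago vs limit 540 → not met
3. client consent form absent → not met
4. bloodborne-pathogen training 67 days ago vs limit 60 → not met
5. condition 'performs piercings' holds; premises liability coverage $925,000 < $950,000 → not met
6. workstations without dedicated sharps container 0 ≤ 0 → met
7. sanitation citations on record 5 > 3 → not met
8. health department inspection 42 days ago vs limit 45 → met
9. licensed body piercers 2 < 3 → not met
10. first-aid certification 145 days ago vs limit 120 → not met
11. licensed tattoo artists 8 ≥ 4 → met
12. infection-control review 250 days ago vs limit 270 → met
Not met: 1, 2, 3, 4, 5, 7, 9, 10

1, 2, 3, 4, 5, 7, 9, 10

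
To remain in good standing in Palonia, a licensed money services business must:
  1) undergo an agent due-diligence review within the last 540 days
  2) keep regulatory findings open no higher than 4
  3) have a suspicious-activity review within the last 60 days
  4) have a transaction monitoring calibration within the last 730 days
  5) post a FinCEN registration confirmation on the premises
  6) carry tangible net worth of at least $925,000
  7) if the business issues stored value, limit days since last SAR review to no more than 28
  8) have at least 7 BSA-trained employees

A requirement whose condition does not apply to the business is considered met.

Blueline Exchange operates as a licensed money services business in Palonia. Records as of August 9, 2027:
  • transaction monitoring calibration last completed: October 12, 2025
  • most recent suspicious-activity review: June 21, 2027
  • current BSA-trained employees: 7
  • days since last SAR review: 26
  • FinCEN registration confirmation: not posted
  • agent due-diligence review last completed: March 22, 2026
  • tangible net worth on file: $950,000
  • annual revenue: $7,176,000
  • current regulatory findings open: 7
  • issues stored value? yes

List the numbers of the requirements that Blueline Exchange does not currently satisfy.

1. agent due-diligence review 505 days ago vs limit 540 → met
2. regulatory findings open 7 > 4 → not met
3. suspicious-activity review 49 days ago vs limit 60 → met
4. transaction monitoring calibration 666 days ago vs limit 730 → met
5. FinCEN registration confirmation absent → not met
6. tangible net worth $950,000 ≥ $925,000 → met
7. condition 'issues stored value' holds; days since last SAR review 26 ≤ 28 → met
8. BSA-trained employees 7 ≥ 7 → met
Not met: 2, 5

2, 5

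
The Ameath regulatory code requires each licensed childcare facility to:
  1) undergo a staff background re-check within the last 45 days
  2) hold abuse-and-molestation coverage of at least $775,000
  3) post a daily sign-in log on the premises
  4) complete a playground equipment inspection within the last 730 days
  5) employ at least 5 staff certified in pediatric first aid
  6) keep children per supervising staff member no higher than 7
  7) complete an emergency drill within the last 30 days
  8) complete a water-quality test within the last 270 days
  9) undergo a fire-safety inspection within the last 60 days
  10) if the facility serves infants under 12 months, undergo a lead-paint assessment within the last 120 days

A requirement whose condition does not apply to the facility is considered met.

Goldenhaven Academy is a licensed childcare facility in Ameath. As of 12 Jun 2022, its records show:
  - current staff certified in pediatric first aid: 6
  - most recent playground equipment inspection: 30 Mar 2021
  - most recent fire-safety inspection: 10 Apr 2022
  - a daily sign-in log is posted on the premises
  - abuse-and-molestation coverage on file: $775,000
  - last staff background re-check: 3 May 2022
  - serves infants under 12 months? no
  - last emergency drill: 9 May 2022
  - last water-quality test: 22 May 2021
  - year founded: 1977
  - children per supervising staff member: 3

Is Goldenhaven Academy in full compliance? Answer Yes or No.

1. staff background re-check 40 days ago vs limit 45 → met
2. abuse-and-molestation coverage $775,000 ≥ $775,000 → met
3. daily sign-in log present → met
4. playground equipment inspection 439 days ago vs limit 730 → met
5. staff certified in pediatric first aid 6 ≥ 5 → met
6. children per supervising staff member 3 ≤ 7 → met
7. emergency drill 34 days ago vs limit 30 → not met
8. water-quality test 386 days ago vs limit 270 → not met
9. fire-safety inspection 63 days ago vs limit 60 → not met
10. condition 'serves infants under 12 months' does not hold → requirement n/a → met
Not met: 7, 8, 9

No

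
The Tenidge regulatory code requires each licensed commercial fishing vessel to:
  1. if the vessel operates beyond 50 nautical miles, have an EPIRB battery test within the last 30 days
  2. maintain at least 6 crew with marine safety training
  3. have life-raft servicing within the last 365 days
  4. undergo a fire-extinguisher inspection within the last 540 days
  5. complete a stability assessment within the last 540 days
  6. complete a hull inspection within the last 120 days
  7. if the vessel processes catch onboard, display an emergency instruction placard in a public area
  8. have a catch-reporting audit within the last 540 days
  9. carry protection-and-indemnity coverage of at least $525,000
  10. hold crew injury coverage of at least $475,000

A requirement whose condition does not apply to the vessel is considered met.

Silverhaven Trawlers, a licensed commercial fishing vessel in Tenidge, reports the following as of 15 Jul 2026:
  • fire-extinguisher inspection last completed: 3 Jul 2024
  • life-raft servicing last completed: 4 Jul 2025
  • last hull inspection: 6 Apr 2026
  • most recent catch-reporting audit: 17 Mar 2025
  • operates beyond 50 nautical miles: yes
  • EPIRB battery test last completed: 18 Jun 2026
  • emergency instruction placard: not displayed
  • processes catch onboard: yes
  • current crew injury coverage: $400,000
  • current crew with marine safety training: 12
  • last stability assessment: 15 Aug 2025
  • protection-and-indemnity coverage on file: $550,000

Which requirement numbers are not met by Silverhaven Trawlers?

3, 4, 7, 10

1. condition 'operates beyond 50 nautical miles' holds; EPIRB battery test 27 days ago vs limit 30 → met
2. crew with marine safety training 12 ≥ 6 → met
3. life-raft servicing 376 days ago vs limit 365 → not met
4. fire-extinguisher inspection 742 days ago vs limit 540 → not met
5. stability assessment 334 days ago vs limit 540 → met
6. hull inspection 100 days ago vs limit 120 → met
7. condition 'processes catch onboard' holds; emergency instruction placard absent → not met
8. catch-reporting audit 485 days ago vs limit 540 → met
9. protection-and-indemnity coverage $550,000 ≥ $525,000 → met
10. crew injury coverage $400,000 < $475,000 → not met
Not met: 3, 4, 7, 10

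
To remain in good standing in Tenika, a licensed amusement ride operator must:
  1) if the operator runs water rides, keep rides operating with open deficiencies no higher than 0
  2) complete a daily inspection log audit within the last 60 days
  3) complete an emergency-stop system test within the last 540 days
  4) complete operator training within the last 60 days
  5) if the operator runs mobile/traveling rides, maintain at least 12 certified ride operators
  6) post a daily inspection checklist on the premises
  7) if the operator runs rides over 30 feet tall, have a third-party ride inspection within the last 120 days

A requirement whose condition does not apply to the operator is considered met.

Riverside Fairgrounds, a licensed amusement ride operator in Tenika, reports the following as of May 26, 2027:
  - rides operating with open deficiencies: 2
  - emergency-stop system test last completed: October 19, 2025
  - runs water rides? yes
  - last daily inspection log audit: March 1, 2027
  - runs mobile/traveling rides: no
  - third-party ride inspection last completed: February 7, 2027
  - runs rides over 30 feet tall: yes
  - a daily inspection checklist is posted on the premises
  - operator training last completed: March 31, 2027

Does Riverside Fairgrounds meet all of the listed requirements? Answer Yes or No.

1. condition 'runs water rides' holds; rides operating with open deficiencies 2 > 0 → not met
2. daily inspection log audit 86 days ago vs limit 60 → not met
3. emergency-stop system test 584 days ago vs limit 540 → not met
4. operator training 56 days ago vs limit 60 → met
5. condition 'runs mobile/traveling rides' does not hold → requirement n/a → met
6. daily inspection checklist present → met
7. condition 'runs rides over 30 feet tall' holds; third-party ride inspection 108 days ago vs limit 120 → met
Not met: 1, 2, 3

No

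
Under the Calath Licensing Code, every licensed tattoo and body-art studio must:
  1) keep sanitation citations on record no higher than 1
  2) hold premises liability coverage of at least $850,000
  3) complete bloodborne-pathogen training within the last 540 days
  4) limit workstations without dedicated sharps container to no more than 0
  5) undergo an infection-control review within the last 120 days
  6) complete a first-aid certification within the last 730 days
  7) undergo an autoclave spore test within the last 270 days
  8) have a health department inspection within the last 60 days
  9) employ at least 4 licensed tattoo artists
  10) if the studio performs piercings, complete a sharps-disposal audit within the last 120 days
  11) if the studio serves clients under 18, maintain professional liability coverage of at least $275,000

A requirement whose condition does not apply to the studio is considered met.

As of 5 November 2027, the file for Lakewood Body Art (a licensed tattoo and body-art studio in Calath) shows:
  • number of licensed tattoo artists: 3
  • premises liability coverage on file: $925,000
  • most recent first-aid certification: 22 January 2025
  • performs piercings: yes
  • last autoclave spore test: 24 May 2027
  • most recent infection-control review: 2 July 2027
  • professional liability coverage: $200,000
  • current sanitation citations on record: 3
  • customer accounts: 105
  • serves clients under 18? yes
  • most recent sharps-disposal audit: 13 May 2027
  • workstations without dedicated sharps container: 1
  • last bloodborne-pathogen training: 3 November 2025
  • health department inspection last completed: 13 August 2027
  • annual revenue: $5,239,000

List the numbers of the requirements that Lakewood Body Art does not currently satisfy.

1, 3, 4, 5, 6, 8, 9, 10, 11

1. sanitation citations on record 3 > 1 → not met
2. premises liability coverage $925,000 ≥ $850,000 → met
3. bloodborne-pathogen training 732 days ago vs limit 540 → not met
4. workstations without dedicated sharps container 1 > 0 → not met
5. infection-control review 126 days ago vs limit 120 → not met
6. first-aid certification 1017 days ago vs limit 730 → not met
7. autoclave spore test 165 days ago vs limit 270 → met
8. health department inspection 84 days ago vs limit 60 → not met
9. licensed tattoo artists 3 < 4 → not met
10. condition 'performs piercings' holds; sharps-disposal audit 176 days ago vs limit 120 → not met
11. condition 'serves clients under 18' holds; professional liability coverage $200,000 < $275,000 → not met
Not met: 1, 3, 4, 5, 6, 8, 9, 10, 11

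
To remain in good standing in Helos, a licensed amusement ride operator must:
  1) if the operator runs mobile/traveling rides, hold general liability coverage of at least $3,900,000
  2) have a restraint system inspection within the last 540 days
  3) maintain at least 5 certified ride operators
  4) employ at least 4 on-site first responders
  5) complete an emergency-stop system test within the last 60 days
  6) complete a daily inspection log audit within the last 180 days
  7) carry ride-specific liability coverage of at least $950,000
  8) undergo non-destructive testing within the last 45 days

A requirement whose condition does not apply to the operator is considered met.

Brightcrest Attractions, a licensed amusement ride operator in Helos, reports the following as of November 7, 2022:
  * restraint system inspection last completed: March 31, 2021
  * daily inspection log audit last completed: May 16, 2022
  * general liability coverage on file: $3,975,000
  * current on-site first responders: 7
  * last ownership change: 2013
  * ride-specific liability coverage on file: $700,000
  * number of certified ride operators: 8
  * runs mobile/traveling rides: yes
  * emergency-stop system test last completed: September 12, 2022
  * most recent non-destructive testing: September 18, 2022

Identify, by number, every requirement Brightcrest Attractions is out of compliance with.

2, 7, 8

1. condition 'runs mobile/traveling rides' holds; general liability coverage $3,975,000 ≥ $3,900,000 → met
2. restraint system inspection 586 days ago vs limit 540 → not met
3. certified ride operators 8 ≥ 5 → met
4. on-site first responders 7 ≥ 4 → met
5. emergency-stop system test 56 days ago vs limit 60 → met
6. daily inspection log audit 175 days ago vs limit 180 → met
7. ride-specific liability coverage $700,000 < $950,000 → not met
8. non-destructive testing 50 days ago vs limit 45 → not met
Not met: 2, 7, 8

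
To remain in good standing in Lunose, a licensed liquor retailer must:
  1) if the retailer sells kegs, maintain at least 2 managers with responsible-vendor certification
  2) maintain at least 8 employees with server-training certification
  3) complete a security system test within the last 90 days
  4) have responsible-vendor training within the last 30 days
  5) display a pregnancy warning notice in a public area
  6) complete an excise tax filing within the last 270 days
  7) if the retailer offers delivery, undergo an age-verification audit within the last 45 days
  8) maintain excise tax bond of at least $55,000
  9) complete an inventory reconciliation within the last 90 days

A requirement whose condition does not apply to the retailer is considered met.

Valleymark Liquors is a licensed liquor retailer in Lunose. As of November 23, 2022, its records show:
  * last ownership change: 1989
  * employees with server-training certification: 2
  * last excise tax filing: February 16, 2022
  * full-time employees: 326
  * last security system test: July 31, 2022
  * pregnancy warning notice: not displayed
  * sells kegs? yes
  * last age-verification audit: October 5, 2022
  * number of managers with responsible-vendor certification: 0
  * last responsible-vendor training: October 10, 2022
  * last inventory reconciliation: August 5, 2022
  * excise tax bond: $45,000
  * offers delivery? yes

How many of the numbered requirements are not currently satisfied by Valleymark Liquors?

1. condition 'sells kegs' holds; managers with responsible-vendor certification 0 < 2 → not met
2. employees with server-training certification 2 < 8 → not met
3. security system test 115 days ago vs limit 90 → not met
4. responsible-vendor training 44 days ago vs limit 30 → not met
5. pregnancy warning notice absent → not met
6. excise tax filing 280 days ago vs limit 270 → not met
7. condition 'offers delivery' holds; age-verification audit 49 days ago vs limit 45 → not met
8. excise tax bond $45,000 < $55,000 → not met
9. inventory reconciliation 110 days ago vs limit 90 → not met
Not met: 9 of 9

9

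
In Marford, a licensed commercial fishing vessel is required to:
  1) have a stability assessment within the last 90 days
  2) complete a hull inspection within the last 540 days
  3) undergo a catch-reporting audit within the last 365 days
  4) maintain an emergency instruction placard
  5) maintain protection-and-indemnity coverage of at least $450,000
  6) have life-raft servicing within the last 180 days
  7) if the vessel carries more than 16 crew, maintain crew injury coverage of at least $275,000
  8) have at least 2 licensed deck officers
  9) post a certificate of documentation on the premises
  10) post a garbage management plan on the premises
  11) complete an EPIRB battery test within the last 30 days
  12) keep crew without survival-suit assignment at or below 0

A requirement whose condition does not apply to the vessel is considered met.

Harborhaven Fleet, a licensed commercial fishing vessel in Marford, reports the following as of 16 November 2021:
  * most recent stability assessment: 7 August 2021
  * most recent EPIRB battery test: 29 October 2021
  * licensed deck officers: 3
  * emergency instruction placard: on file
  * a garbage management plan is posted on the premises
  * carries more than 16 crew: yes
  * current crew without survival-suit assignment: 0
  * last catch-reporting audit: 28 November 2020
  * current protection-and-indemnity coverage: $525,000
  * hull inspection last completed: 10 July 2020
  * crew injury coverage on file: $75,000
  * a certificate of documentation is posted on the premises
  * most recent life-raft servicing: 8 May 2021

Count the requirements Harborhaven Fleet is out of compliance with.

1. stability assessment 101 days ago vs limit 90 → not met
2. hull inspection 494 days ago vs limit 540 → met
3. catch-reporting audit 353 days ago vs limit 365 → met
4. emergency instruction placard present → met
5. protection-and-indemnity coverage $525,000 ≥ $450,000 → met
6. life-raft servicing 192 days ago vs limit 180 → not met
7. condition 'carries more than 16 crew' holds; crew injury coverage $75,000 < $275,000 → not met
8. licensed deck officers 3 ≥ 2 → met
9. certificate of documentation present → met
10. garbage management plan present → met
11. EPIRB battery test 18 days ago vs limit 30 → met
12. crew without survival-suit assignment 0 ≤ 0 → met
Not met: 3 of 12

3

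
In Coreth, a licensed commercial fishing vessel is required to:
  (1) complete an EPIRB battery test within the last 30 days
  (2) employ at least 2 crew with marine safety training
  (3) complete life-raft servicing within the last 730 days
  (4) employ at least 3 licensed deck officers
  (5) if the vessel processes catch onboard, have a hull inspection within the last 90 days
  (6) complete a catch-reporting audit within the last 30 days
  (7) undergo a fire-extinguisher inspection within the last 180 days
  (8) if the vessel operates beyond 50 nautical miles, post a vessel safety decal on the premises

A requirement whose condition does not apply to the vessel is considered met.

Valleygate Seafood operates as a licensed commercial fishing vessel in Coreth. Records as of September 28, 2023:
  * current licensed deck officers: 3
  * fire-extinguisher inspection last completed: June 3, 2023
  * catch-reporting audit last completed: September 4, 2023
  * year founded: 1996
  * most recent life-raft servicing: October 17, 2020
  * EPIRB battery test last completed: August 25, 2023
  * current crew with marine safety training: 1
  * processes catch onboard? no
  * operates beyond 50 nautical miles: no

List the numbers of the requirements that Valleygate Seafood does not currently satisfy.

1. EPIRB battery test 34 days ago vs limit 30 → not met
2. crew with marine safety training 1 < 2 → not met
3. life-raft servicing 1076 days ago vs limit 730 → not met
4. licensed deck officers 3 ≥ 3 → met
5. condition 'processes catch onboard' does not hold → requirement n/a → met
6. catch-reporting audit 24 days ago vs limit 30 → met
7. fire-extinguisher inspection 117 days ago vs limit 180 → met
8. condition 'operates beyond 50 nautical miles' does not hold → requirement n/a → met
Not met: 1, 2, 3

1, 2, 3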